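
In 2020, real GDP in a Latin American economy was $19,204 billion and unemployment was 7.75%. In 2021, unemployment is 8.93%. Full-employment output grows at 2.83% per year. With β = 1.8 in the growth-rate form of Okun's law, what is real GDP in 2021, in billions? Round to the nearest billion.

Δu = 8.93 - 7.75 = 1.18 points.
Okun's law (growth form): g_Y = g_Y* - β × Δu = 2.83 - 1.8 × (1.18) = 2.83 - 2.124 = 0.706%.
Real GDP in the next year = 19204 × (1 + 0.706/100) = 19204 × 1.00706 ≈ 19340 billion.

$19,340 billion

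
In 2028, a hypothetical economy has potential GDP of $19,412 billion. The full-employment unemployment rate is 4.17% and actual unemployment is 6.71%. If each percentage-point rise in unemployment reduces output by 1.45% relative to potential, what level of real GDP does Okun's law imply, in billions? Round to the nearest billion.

$18,697 billion

Unemployment gap = 6.71 - 4.17 = 2.54 points, so the output gap is -1.45 × 2.54 = -3.683%.
Actual GDP = 19412 × (1 - 3.683/100) = 19412 × 0.96317 ≈ 18697 billion.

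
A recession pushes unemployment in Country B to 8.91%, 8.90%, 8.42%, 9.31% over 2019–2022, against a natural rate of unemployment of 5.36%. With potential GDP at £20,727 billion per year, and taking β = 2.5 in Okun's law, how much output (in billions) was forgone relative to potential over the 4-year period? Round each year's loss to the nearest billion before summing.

Year 2019: gap = -2.5 × (8.91 - 5.36) = -8.875%, loss ≈ 20727 × 8.875/100 ≈ 1840.
Year 2020: gap = -2.5 × (8.9 - 5.36) = -8.85%, loss ≈ 20727 × 8.85/100 ≈ 1834.
Year 2021: gap = -2.5 × (8.42 - 5.36) = -7.65%, loss ≈ 20727 × 7.65/100 ≈ 1586.
Year 2022: gap = -2.5 × (9.31 - 5.36) = -9.875%, loss ≈ 20727 × 9.875/100 ≈ 2047.
Total lost output = 1840 + 1834 + 1586 + 2047 = 7307 billion.

£7,307 billion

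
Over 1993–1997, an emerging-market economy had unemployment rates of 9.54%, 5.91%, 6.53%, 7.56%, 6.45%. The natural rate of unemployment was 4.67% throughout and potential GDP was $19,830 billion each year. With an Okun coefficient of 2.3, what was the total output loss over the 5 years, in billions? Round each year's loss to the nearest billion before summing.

$5,765 billion

Year 1993: gap = -2.3 × (9.54 - 4.67) = -11.201%, loss ≈ 19830 × 11.201/100 ≈ 2221.
Year 1994: gap = -2.3 × (5.91 - 4.67) = -2.852%, loss ≈ 19830 × 2.852/100 ≈ 566.
Year 1995: gap = -2.3 × (6.53 - 4.67) = -4.278%, loss ≈ 19830 × 4.278/100 ≈ 848.
Year 1996: gap = -2.3 × (7.56 - 4.67) = -6.647%, loss ≈ 19830 × 6.647/100 ≈ 1318.
Year 1997: gap = -2.3 × (6.45 - 4.67) = -4.094%, loss ≈ 19830 × 4.094/100 ≈ 812.
Total lost output = 2221 + 566 + 848 + 1318 + 812 = 5765 billion.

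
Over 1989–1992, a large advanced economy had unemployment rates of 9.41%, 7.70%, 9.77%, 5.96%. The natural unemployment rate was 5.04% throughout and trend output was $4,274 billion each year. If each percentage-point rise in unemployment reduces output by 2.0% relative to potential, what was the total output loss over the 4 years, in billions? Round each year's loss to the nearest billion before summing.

Year 1989: gap = -2.0 × (9.41 - 5.04) = -8.74%, loss ≈ 4274 × 8.74/100 ≈ 374.
Year 1990: gap = -2.0 × (7.7 - 5.04) = -5.32%, loss ≈ 4274 × 5.32/100 ≈ 227.
Year 1991: gap = -2.0 × (9.77 - 5.04) = -9.46%, loss ≈ 4274 × 9.46/100 ≈ 404.
Year 1992: gap = -2.0 × (5.96 - 5.04) = -1.84%, loss ≈ 4274 × 1.84/100 ≈ 79.
Total lost output = 374 + 227 + 404 + 79 = 1084 billion.

$1,084 billion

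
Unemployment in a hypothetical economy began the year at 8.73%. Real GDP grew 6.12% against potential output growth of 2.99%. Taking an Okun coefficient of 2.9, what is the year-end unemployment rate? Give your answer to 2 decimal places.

Growth-rate Okun's law: g_Y = g_Y* - β × Δu, so Δu = (g_Y* - g_Y)/β.
Δu = (2.99 - 6.12)/2.9 = -3.13/2.9 = -1.08 percentage points.
Year-end unemployment = 8.73 - 1.08 = 7.65%.

7.65%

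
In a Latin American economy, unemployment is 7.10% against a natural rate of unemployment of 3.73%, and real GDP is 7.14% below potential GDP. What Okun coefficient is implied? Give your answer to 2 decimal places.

β ≈ 2.12

Okun's law: output gap = -β × (u - u*).
-7.14 = -β × (7.1 - 3.73) = -β × 3.37, so β = 7.14/3.37 = 2.12.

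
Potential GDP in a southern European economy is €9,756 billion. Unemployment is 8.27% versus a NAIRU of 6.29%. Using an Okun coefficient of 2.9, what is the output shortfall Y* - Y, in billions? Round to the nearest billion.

Output gap = -2.9 × (8.27 - 6.29) = -2.9 × 1.98 = -5.742%.
Actual GDP ≈ 9756 × 0.94258 ≈ 9196 billion, so the shortfall is 9756 - 9196 = 560 billion.

€560 billion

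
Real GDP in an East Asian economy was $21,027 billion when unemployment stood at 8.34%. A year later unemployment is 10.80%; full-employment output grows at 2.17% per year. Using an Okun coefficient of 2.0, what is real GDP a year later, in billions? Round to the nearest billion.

Δu = 10.8 - 8.34 = 2.46 points.
Okun's law (growth form): g_Y = g_Y* - β × Δu = 2.17 - 2.0 × (2.46) = 2.17 - 4.92 = -2.75%.
Real GDP in the next year = 21027 × (1 - 2.75/100) = 21027 × 0.9725 ≈ 20449 billion.

$20,449 billion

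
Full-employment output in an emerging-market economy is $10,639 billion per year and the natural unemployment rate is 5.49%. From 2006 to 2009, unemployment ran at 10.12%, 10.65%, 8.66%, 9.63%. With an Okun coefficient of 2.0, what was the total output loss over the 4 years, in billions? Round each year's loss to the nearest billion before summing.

Year 2006: gap = -2.0 × (10.12 - 5.49) = -9.26%, loss ≈ 10639 × 9.26/100 ≈ 985.
Year 2007: gap = -2.0 × (10.65 - 5.49) = -10.32%, loss ≈ 10639 × 10.32/100 ≈ 1098.
Year 2008: gap = -2.0 × (8.66 - 5.49) = -6.34%, loss ≈ 10639 × 6.34/100 ≈ 675.
Year 2009: gap = -2.0 × (9.63 - 5.49) = -8.28%, loss ≈ 10639 × 8.28/100 ≈ 881.
Total lost output = 985 + 1098 + 675 + 881 = 3639 billion.

$3,639 billion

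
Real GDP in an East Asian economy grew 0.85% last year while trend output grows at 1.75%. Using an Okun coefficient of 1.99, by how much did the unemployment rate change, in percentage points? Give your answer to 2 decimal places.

Growth-rate Okun's law: g_Y = g_Y* - β × Δu, so Δu = (g_Y* - g_Y)/β.
Δu = (1.75 - 0.85)/1.99 = 0.9/1.99 = 0.45 percentage points.

0.45 percentage points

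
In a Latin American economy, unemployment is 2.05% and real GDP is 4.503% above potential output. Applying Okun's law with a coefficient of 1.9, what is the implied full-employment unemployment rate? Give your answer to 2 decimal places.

4.42%

From Okun's law, u - u* = -(output gap)/β = -(4.503)/1.9 = -2.37 points.
So u* = 2.05 + 2.37 = 4.42%.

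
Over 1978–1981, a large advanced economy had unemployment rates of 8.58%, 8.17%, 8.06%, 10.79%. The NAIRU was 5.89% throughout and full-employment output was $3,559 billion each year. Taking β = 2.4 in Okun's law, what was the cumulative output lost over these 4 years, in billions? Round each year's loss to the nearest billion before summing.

$1,029 billion

Year 1978: gap = -2.4 × (8.58 - 5.89) = -6.456%, loss ≈ 3559 × 6.456/100 ≈ 230.
Year 1979: gap = -2.4 × (8.17 - 5.89) = -5.472%, loss ≈ 3559 × 5.472/100 ≈ 195.
Year 1980: gap = -2.4 × (8.06 - 5.89) = -5.208%, loss ≈ 3559 × 5.208/100 ≈ 185.
Year 1981: gap = -2.4 × (10.79 - 5.89) = -11.76%, loss ≈ 3559 × 11.76/100 ≈ 419.
Total lost output = 230 + 195 + 185 + 419 = 1029 billion.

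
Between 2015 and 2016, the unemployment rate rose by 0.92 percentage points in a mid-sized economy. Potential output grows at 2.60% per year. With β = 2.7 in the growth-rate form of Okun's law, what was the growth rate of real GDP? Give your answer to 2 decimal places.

0.12%

Growth-rate Okun's law: g_Y = g_Y* - β × Δu.
g_Y = 2.60 - 2.7 × (0.92) = 2.6 - 2.484 = 0.116%, i.e. 0.12% to 2 d.p.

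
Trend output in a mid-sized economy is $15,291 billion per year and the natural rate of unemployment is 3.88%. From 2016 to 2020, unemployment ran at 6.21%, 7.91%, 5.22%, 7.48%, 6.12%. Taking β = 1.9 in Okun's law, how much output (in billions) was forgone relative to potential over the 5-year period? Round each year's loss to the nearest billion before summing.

Year 2016: gap = -1.9 × (6.21 - 3.88) = -4.427%, loss ≈ 15291 × 4.427/100 ≈ 677.
Year 2017: gap = -1.9 × (7.91 - 3.88) = -7.657%, loss ≈ 15291 × 7.657/100 ≈ 1171.
Year 2018: gap = -1.9 × (5.22 - 3.88) = -2.546%, loss ≈ 15291 × 2.546/100 ≈ 389.
Year 2019: gap = -1.9 × (7.48 - 3.88) = -6.84%, loss ≈ 15291 × 6.84/100 ≈ 1046.
Year 2020: gap = -1.9 × (6.12 - 3.88) = -4.256%, loss ≈ 15291 × 4.256/100 ≈ 651.
Total lost output = 677 + 1171 + 389 + 1046 + 651 = 3934 billion.

$3,934 billion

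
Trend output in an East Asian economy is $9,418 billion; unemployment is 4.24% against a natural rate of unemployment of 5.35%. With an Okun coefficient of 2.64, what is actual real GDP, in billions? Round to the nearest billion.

Unemployment gap = 4.24 - 5.35 = -1.11 points, so the output gap is -2.64 × (-1.11) = 2.9304%.
Actual GDP = 9418 × (1 + 2.9304/100) = 9418 × 1.029304 ≈ 9694 billion.

$9,694 billion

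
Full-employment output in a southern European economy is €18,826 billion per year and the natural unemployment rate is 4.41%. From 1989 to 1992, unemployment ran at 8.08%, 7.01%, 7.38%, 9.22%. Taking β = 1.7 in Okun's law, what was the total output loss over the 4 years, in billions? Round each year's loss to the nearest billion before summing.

€4,497 billion

Year 1989: gap = -1.7 × (8.08 - 4.41) = -6.239%, loss ≈ 18826 × 6.239/100 ≈ 1175.
Year 1990: gap = -1.7 × (7.01 - 4.41) = -4.42%, loss ≈ 18826 × 4.42/100 ≈ 832.
Year 1991: gap = -1.7 × (7.38 - 4.41) = -5.049%, loss ≈ 18826 × 5.049/100 ≈ 951.
Year 1992: gap = -1.7 × (9.22 - 4.41) = -8.177%, loss ≈ 18826 × 8.177/100 ≈ 1539.
Total lost output = 1175 + 832 + 951 + 1539 = 4497 billion.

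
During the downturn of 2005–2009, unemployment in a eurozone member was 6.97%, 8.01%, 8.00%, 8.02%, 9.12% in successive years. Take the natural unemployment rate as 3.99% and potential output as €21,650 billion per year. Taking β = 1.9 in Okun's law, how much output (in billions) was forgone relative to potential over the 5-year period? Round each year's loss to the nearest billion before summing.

Year 2005: gap = -1.9 × (6.97 - 3.99) = -5.662%, loss ≈ 21650 × 5.662/100 ≈ 1226.
Year 2006: gap = -1.9 × (8.01 - 3.99) = -7.638%, loss ≈ 21650 × 7.638/100 ≈ 1654.
Year 2007: gap = -1.9 × (8 - 3.99) = -7.619%, loss ≈ 21650 × 7.619/100 ≈ 1650.
Year 2008: gap = -1.9 × (8.02 - 3.99) = -7.657%, loss ≈ 21650 × 7.657/100 ≈ 1658.
Year 2009: gap = -1.9 × (9.12 - 3.99) = -9.747%, loss ≈ 21650 × 9.747/100 ≈ 2110.
Total lost output = 1226 + 1654 + 1650 + 1658 + 2110 = 8298 billion.

€8,298 billion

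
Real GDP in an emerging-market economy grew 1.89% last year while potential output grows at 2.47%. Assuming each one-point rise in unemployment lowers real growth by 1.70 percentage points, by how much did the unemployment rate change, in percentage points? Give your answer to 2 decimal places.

Growth-rate Okun's law: g_Y = g_Y* - β × Δu, so Δu = (g_Y* - g_Y)/β.
Δu = (2.47 - 1.89)/1.70 = 0.58/1.70 = 0.34 percentage points.

0.34 percentage points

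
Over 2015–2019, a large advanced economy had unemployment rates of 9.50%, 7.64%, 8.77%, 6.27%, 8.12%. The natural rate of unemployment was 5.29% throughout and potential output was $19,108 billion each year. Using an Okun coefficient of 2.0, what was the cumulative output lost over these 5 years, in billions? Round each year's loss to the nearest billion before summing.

$5,294 billion

Year 2015: gap = -2.0 × (9.5 - 5.29) = -8.42%, loss ≈ 19108 × 8.42/100 ≈ 1609.
Year 2016: gap = -2.0 × (7.64 - 5.29) = -4.7%, loss ≈ 19108 × 4.7/100 ≈ 898.
Year 2017: gap = -2.0 × (8.77 - 5.29) = -6.96%, loss ≈ 19108 × 6.96/100 ≈ 1330.
Year 2018: gap = -2.0 × (6.27 - 5.29) = -1.96%, loss ≈ 19108 × 1.96/100 ≈ 375.
Year 2019: gap = -2.0 × (8.12 - 5.29) = -5.66%, loss ≈ 19108 × 5.66/100 ≈ 1082.
Total lost output = 1609 + 898 + 1330 + 375 + 1082 = 5294 billion.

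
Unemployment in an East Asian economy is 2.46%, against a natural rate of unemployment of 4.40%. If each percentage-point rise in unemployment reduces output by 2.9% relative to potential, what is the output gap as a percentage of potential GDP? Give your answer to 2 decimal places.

The unemployment gap is 2.46 - 4.4 = -1.94 percentage points.
Okun's law gives an output gap of -2.9 × (-1.94) = 5.626%, i.e. 5.63% above potential.

5.63%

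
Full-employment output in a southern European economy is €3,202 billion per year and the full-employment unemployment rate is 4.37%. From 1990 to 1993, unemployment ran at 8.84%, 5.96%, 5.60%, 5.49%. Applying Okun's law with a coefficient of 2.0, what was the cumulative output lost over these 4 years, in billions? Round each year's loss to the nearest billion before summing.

Year 1990: gap = -2.0 × (8.84 - 4.37) = -8.94%, loss ≈ 3202 × 8.94/100 ≈ 286.
Year 1991: gap = -2.0 × (5.96 - 4.37) = -3.18%, loss ≈ 3202 × 3.18/100 ≈ 102.
Year 1992: gap = -2.0 × (5.6 - 4.37) = -2.46%, loss ≈ 3202 × 2.46/100 ≈ 79.
Year 1993: gap = -2.0 × (5.49 - 4.37) = -2.24%, loss ≈ 3202 × 2.24/100 ≈ 72.
Total lost output = 286 + 102 + 79 + 72 = 539 billion.

€539 billion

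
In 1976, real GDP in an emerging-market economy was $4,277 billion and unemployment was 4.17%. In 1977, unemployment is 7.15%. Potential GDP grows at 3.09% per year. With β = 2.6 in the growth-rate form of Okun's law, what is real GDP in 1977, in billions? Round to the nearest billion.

$4,078 billion

Δu = 7.15 - 4.17 = 2.98 points.
Okun's law (growth form): g_Y = g_Y* - β × Δu = 3.09 - 2.6 × (2.98) = 3.09 - 7.748 = -4.658%.
Real GDP in the next year = 4277 × (1 - 4.658/100) = 4277 × 0.95342 ≈ 4078 billion.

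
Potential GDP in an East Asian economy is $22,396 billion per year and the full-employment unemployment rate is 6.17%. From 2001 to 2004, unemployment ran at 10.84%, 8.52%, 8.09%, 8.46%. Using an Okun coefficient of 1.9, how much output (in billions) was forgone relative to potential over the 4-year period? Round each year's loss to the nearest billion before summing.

Year 2001: gap = -1.9 × (10.84 - 6.17) = -8.873%, loss ≈ 22396 × 8.873/100 ≈ 1987.
Year 2002: gap = -1.9 × (8.52 - 6.17) = -4.465%, loss ≈ 22396 × 4.465/100 ≈ 1000.
Year 2003: gap = -1.9 × (8.09 - 6.17) = -3.648%, loss ≈ 22396 × 3.648/100 ≈ 817.
Year 2004: gap = -1.9 × (8.46 - 6.17) = -4.351%, loss ≈ 22396 × 4.351/100 ≈ 974.
Total lost output = 1987 + 1000 + 817 + 974 = 4778 billion.

$4,778 billion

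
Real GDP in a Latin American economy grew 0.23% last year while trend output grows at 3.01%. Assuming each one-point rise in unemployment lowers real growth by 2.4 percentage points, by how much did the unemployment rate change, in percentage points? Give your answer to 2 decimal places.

1.16 percentage points

Growth-rate Okun's law: g_Y = g_Y* - β × Δu, so Δu = (g_Y* - g_Y)/β.
Δu = (3.01 - 0.23)/2.4 = 2.78/2.4 = 1.16 percentage points.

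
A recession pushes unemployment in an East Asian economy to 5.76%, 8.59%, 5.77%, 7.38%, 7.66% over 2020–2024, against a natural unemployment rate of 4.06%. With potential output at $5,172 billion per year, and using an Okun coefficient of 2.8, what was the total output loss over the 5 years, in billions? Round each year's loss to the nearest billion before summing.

Year 2020: gap = -2.8 × (5.76 - 4.06) = -4.76%, loss ≈ 5172 × 4.76/100 ≈ 246.
Year 2021: gap = -2.8 × (8.59 - 4.06) = -12.684%, loss ≈ 5172 × 12.684/100 ≈ 656.
Year 2022: gap = -2.8 × (5.77 - 4.06) = -4.788%, loss ≈ 5172 × 4.788/100 ≈ 248.
Year 2023: gap = -2.8 × (7.38 - 4.06) = -9.296%, loss ≈ 5172 × 9.296/100 ≈ 481.
Year 2024: gap = -2.8 × (7.66 - 4.06) = -10.08%, loss ≈ 5172 × 10.08/100 ≈ 521.
Total lost output = 246 + 656 + 248 + 481 + 521 = 2152 billion.

$2,152 billion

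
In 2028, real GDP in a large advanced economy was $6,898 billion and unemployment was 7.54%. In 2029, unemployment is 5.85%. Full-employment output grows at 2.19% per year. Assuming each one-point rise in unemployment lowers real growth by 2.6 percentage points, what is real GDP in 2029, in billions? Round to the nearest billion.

$7,352 billion

Δu = 5.85 - 7.54 = -1.69 points.
Okun's law (growth form): g_Y = g_Y* - β × Δu = 2.19 - 2.6 × (-1.69) = 2.19 + 4.394 = 6.584%.
Real GDP in the next year = 6898 × (1 + 6.584/100) = 6898 × 1.06584 ≈ 7352 billion.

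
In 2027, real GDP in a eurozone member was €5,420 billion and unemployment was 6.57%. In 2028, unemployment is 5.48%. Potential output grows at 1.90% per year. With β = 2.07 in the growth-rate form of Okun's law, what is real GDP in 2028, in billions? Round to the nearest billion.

€5,645 billion

Δu = 5.48 - 6.57 = -1.09 points.
Okun's law (growth form): g_Y = g_Y* - β × Δu = 1.90 - 2.07 × (-1.09) = 1.9 + 2.2563 = 4.1563%.
Real GDP in the next year = 5420 × (1 + 4.1563/100) = 5420 × 1.041563 ≈ 5645 billion.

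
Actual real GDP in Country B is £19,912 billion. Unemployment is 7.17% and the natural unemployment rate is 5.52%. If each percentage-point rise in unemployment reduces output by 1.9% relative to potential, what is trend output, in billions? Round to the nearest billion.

£20,556 billion

Unemployment gap = 7.17 - 5.52 = 1.65 points, so output gap = -1.9 × 1.65 = -3.135%.
Since Y = Y* × (1 + gap/100), Y* = 19912/0.96865 ≈ 20556 billion.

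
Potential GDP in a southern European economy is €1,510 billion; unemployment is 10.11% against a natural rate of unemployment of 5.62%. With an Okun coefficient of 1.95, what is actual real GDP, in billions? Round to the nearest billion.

€1,378 billion

Unemployment gap = 10.11 - 5.62 = 4.49 points, so the output gap is -1.95 × 4.49 = -8.7555%.
Actual GDP = 1510 × (1 - 8.7555/100) = 1510 × 0.912445 ≈ 1378 billion.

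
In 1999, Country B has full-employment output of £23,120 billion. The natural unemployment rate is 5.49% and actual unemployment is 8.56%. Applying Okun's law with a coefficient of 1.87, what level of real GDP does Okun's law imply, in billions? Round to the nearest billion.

Unemployment gap = 8.56 - 5.49 = 3.07 points, so the output gap is -1.87 × 3.07 = -5.7409%.
Actual GDP = 23120 × (1 - 5.7409/100) = 23120 × 0.942591 ≈ 21793 billion.

£21,793 billion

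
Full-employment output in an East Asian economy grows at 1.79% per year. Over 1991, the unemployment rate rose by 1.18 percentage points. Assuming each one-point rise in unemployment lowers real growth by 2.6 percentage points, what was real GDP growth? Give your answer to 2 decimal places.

-1.28%

Growth-rate Okun's law: g_Y = g_Y* - β × Δu.
g_Y = 1.79 - 2.6 × (1.18) = 1.79 - 3.068 = -1.278%, i.e. -1.28% to 2 d.p.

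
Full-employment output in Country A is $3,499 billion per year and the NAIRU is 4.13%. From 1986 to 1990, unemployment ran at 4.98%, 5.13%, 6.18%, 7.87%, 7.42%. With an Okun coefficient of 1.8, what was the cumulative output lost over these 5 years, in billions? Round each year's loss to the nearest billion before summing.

$689 billion

Year 1986: gap = -1.8 × (4.98 - 4.13) = -1.53%, loss ≈ 3499 × 1.53/100 ≈ 54.
Year 1987: gap = -1.8 × (5.13 - 4.13) = -1.8%, loss ≈ 3499 × 1.8/100 ≈ 63.
Year 1988: gap = -1.8 × (6.18 - 4.13) = -3.69%, loss ≈ 3499 × 3.69/100 ≈ 129.
Year 1989: gap = -1.8 × (7.87 - 4.13) = -6.732%, loss ≈ 3499 × 6.732/100 ≈ 236.
Year 1990: gap = -1.8 × (7.42 - 4.13) = -5.922%, loss ≈ 3499 × 5.922/100 ≈ 207.
Total lost output = 54 + 63 + 129 + 236 + 207 = 689 billion.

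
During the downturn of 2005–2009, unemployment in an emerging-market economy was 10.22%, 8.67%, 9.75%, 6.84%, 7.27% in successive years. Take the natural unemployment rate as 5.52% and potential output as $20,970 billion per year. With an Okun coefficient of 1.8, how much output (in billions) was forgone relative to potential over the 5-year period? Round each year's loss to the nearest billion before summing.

$5,719 billion

Year 2005: gap = -1.8 × (10.22 - 5.52) = -8.46%, loss ≈ 20970 × 8.46/100 ≈ 1774.
Year 2006: gap = -1.8 × (8.67 - 5.52) = -5.67%, loss ≈ 20970 × 5.67/100 ≈ 1189.
Year 2007: gap = -1.8 × (9.75 - 5.52) = -7.614%, loss ≈ 20970 × 7.614/100 ≈ 1597.
Year 2008: gap = -1.8 × (6.84 - 5.52) = -2.376%, loss ≈ 20970 × 2.376/100 ≈ 498.
Year 2009: gap = -1.8 × (7.27 - 5.52) = -3.15%, loss ≈ 20970 × 3.15/100 ≈ 661.
Total lost output = 1774 + 1189 + 1597 + 498 + 661 = 5719 billion.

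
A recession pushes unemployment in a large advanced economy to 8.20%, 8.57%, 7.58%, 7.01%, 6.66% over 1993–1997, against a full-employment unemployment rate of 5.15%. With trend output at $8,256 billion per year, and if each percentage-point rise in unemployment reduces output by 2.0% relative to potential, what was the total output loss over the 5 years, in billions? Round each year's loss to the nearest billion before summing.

Year 1993: gap = -2.0 × (8.2 - 5.15) = -6.1%, loss ≈ 8256 × 6.1/100 ≈ 504.
Year 1994: gap = -2.0 × (8.57 - 5.15) = -6.84%, loss ≈ 8256 × 6.84/100 ≈ 565.
Year 1995: gap = -2.0 × (7.58 - 5.15) = -4.86%, loss ≈ 8256 × 4.86/100 ≈ 401.
Year 1996: gap = -2.0 × (7.01 - 5.15) = -3.72%, loss ≈ 8256 × 3.72/100 ≈ 307.
Year 1997: gap = -2.0 × (6.66 - 5.15) = -3.02%, loss ≈ 8256 × 3.02/100 ≈ 249.
Total lost output = 504 + 565 + 401 + 307 + 249 = 2026 billion.

$2,026 billion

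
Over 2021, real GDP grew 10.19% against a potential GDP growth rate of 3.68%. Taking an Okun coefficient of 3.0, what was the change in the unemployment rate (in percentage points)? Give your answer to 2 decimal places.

Growth-rate Okun's law: g_Y = g_Y* - β × Δu, so Δu = (g_Y* - g_Y)/β.
Δu = (3.68 - 10.19)/3.0 = -6.51/3.0 = -2.17 percentage points.

-2.17 percentage points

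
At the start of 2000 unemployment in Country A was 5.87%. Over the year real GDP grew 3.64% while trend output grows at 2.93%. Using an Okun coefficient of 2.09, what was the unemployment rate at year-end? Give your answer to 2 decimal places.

Growth-rate Okun's law: g_Y = g_Y* - β × Δu, so Δu = (g_Y* - g_Y)/β.
Δu = (2.93 - 3.64)/2.09 = -0.71/2.09 = -0.34 percentage points.
Year-end unemployment = 5.87 - 0.34 = 5.53%.

5.53%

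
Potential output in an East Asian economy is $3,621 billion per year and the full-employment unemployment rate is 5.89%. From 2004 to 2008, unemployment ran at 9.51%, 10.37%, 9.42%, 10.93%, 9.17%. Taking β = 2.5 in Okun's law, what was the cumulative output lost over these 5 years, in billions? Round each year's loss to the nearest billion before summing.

$1,807 billion

Year 2004: gap = -2.5 × (9.51 - 5.89) = -9.05%, loss ≈ 3621 × 9.05/100 ≈ 328.
Year 2005: gap = -2.5 × (10.37 - 5.89) = -11.2%, loss ≈ 3621 × 11.2/100 ≈ 406.
Year 2006: gap = -2.5 × (9.42 - 5.89) = -8.825%, loss ≈ 3621 × 8.825/100 ≈ 320.
Year 2007: gap = -2.5 × (10.93 - 5.89) = -12.6%, loss ≈ 3621 × 12.6/100 ≈ 456.
Year 2008: gap = -2.5 × (9.17 - 5.89) = -8.2%, loss ≈ 3621 × 8.2/100 ≈ 297.
Total lost output = 328 + 406 + 320 + 456 + 297 = 1807 billion.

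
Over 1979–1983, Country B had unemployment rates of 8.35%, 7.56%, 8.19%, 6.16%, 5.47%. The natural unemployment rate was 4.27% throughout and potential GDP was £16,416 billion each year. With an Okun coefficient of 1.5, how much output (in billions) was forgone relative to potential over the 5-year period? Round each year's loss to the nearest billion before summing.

£3,540 billion

Year 1979: gap = -1.5 × (8.35 - 4.27) = -6.12%, loss ≈ 16416 × 6.12/100 ≈ 1005.
Year 1980: gap = -1.5 × (7.56 - 4.27) = -4.935%, loss ≈ 16416 × 4.935/100 ≈ 810.
Year 1981: gap = -1.5 × (8.19 - 4.27) = -5.88%, loss ≈ 16416 × 5.88/100 ≈ 965.
Year 1982: gap = -1.5 × (6.16 - 4.27) = -2.835%, loss ≈ 16416 × 2.835/100 ≈ 465.
Year 1983: gap = -1.5 × (5.47 - 4.27) = -1.8%, loss ≈ 16416 × 1.8/100 ≈ 295.
Total lost output = 1005 + 810 + 965 + 465 + 295 = 3540 billion.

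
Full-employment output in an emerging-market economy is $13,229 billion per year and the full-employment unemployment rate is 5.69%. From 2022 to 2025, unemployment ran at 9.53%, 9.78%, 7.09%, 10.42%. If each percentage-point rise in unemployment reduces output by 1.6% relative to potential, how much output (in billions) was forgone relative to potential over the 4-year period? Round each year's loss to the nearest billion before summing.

Year 2022: gap = -1.6 × (9.53 - 5.69) = -6.144%, loss ≈ 13229 × 6.144/100 ≈ 813.
Year 2023: gap = -1.6 × (9.78 - 5.69) = -6.544%, loss ≈ 13229 × 6.544/100 ≈ 866.
Year 2024: gap = -1.6 × (7.09 - 5.69) = -2.24%, loss ≈ 13229 × 2.24/100 ≈ 296.
Year 2025: gap = -1.6 × (10.42 - 5.69) = -7.568%, loss ≈ 13229 × 7.568/100 ≈ 1001.
Total lost output = 813 + 866 + 296 + 1001 = 2976 billion.

$2,976 billion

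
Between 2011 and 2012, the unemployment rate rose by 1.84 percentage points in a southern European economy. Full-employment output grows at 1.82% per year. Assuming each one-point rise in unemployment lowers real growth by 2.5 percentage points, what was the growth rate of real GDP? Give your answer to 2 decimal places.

-2.78%

Growth-rate Okun's law: g_Y = g_Y* - β × Δu.
g_Y = 1.82 - 2.5 × (1.84) = 1.82 - 4.6 = -2.78%, i.e. -2.78% to 2 d.p.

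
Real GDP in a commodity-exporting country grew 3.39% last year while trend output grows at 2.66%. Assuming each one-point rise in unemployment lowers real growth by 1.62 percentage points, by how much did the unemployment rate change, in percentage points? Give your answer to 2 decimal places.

-0.45 percentage points

Growth-rate Okun's law: g_Y = g_Y* - β × Δu, so Δu = (g_Y* - g_Y)/β.
Δu = (2.66 - 3.39)/1.62 = -0.73/1.62 = -0.45 percentage points.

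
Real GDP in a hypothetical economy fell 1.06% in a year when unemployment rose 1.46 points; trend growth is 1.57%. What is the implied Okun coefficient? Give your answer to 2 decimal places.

Growth form: g_Y = g_Y* - β × Δu, so β = (g_Y* - g_Y)/Δu.
β = (1.57 + 1.06)/1.46 = 2.63/1.46 = 1.80.

β ≈ 1.80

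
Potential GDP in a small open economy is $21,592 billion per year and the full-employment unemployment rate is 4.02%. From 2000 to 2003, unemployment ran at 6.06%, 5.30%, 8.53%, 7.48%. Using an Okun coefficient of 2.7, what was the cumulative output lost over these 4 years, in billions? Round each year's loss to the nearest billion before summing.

$6,581 billion

Year 2000: gap = -2.7 × (6.06 - 4.02) = -5.508%, loss ≈ 21592 × 5.508/100 ≈ 1189.
Year 2001: gap = -2.7 × (5.3 - 4.02) = -3.456%, loss ≈ 21592 × 3.456/100 ≈ 746.
Year 2002: gap = -2.7 × (8.53 - 4.02) = -12.177%, loss ≈ 21592 × 12.177/100 ≈ 2629.
Year 2003: gap = -2.7 × (7.48 - 4.02) = -9.342%, loss ≈ 21592 × 9.342/100 ≈ 2017.
Total lost output = 1189 + 746 + 2629 + 2017 = 6581 billion.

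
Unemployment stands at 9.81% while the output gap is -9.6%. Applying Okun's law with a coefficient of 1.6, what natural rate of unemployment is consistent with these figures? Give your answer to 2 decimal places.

3.81%

From Okun's law, u - u* = -(output gap)/β = -(-9.6)/1.6 = 6 points.
So u* = 9.81 - 6 = 3.81%.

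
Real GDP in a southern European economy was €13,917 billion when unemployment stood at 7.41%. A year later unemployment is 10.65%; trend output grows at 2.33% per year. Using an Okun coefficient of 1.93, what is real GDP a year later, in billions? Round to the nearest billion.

Δu = 10.65 - 7.41 = 3.24 points.
Okun's law (growth form): g_Y = g_Y* - β × Δu = 2.33 - 1.93 × (3.24) = 2.33 - 6.2532 = -3.9232%.
Real GDP in the next year = 13917 × (1 - 3.9232/100) = 13917 × 0.960768 ≈ 13371 billion.

€13,371 billion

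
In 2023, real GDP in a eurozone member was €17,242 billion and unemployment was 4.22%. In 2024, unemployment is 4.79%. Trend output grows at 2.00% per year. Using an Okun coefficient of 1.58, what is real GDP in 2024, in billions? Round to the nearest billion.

Δu = 4.79 - 4.22 = 0.57 points.
Okun's law (growth form): g_Y = g_Y* - β × Δu = 2.00 - 1.58 × (0.57) = 2 - 0.9006 = 1.0994%.
Real GDP in the next year = 17242 × (1 + 1.0994/100) = 17242 × 1.010994 ≈ 17432 billion.

€17,432 billion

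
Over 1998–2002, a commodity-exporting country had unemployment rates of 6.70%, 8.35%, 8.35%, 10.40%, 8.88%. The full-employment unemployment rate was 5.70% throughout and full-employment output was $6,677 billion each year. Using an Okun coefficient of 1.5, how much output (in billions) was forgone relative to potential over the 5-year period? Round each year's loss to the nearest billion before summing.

$1,419 billion

Year 1998: gap = -1.5 × (6.7 - 5.7) = -1.5%, loss ≈ 6677 × 1.5/100 ≈ 100.
Year 1999: gap = -1.5 × (8.35 - 5.7) = -3.975%, loss ≈ 6677 × 3.975/100 ≈ 265.
Year 2000: gap = -1.5 × (8.35 - 5.7) = -3.975%, loss ≈ 6677 × 3.975/100 ≈ 265.
Year 2001: gap = -1.5 × (10.4 - 5.7) = -7.05%, loss ≈ 6677 × 7.05/100 ≈ 471.
Year 2002: gap = -1.5 × (8.88 - 5.7) = -4.77%, loss ≈ 6677 × 4.77/100 ≈ 318.
Total lost output = 100 + 265 + 265 + 471 + 318 = 1419 billion.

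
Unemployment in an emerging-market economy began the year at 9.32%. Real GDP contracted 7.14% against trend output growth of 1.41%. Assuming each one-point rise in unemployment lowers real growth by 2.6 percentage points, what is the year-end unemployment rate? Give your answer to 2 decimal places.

Growth-rate Okun's law: g_Y = g_Y* - β × Δu, so Δu = (g_Y* - g_Y)/β.
Δu = (1.41 + 7.14)/2.6 = 8.55/2.6 = 3.29 percentage points.
Year-end unemployment = 9.32 + 3.29 = 12.61%.

12.61%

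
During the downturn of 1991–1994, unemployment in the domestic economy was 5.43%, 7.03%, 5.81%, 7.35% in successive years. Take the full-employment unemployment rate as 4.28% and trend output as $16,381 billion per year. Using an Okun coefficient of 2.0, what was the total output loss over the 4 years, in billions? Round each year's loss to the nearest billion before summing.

Year 1991: gap = -2.0 × (5.43 - 4.28) = -2.3%, loss ≈ 16381 × 2.3/100 ≈ 377.
Year 1992: gap = -2.0 × (7.03 - 4.28) = -5.5%, loss ≈ 16381 × 5.5/100 ≈ 901.
Year 1993: gap = -2.0 × (5.81 - 4.28) = -3.06%, loss ≈ 16381 × 3.06/100 ≈ 501.
Year 1994: gap = -2.0 × (7.35 - 4.28) = -6.14%, loss ≈ 16381 × 6.14/100 ≈ 1006.
Total lost output = 377 + 901 + 501 + 1006 = 2785 billion.

$2,785 billion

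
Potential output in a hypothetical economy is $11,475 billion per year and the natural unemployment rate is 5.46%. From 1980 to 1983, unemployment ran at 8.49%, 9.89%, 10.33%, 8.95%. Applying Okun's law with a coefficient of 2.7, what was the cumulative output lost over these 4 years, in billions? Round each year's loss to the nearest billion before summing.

$4,902 billion

Year 1980: gap = -2.7 × (8.49 - 5.46) = -8.181%, loss ≈ 11475 × 8.181/100 ≈ 939.
Year 1981: gap = -2.7 × (9.89 - 5.46) = -11.961%, loss ≈ 11475 × 11.961/100 ≈ 1373.
Year 1982: gap = -2.7 × (10.33 - 5.46) = -13.149%, loss ≈ 11475 × 13.149/100 ≈ 1509.
Year 1983: gap = -2.7 × (8.95 - 5.46) = -9.423%, loss ≈ 11475 × 9.423/100 ≈ 1081.
Total lost output = 939 + 1373 + 1509 + 1081 = 4902 billion.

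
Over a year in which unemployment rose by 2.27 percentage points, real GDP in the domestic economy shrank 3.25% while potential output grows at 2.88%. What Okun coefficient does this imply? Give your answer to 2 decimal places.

β ≈ 2.70

Growth form: g_Y = g_Y* - β × Δu, so β = (g_Y* - g_Y)/Δu.
β = (2.88 + 3.25)/2.27 = 6.13/2.27 = 2.70.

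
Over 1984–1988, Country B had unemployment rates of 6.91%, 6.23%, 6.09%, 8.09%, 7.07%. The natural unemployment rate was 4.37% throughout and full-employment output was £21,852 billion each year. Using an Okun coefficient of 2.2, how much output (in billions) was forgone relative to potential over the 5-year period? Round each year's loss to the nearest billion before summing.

£6,028 billion

Year 1984: gap = -2.2 × (6.91 - 4.37) = -5.588%, loss ≈ 21852 × 5.588/100 ≈ 1221.
Year 1985: gap = -2.2 × (6.23 - 4.37) = -4.092%, loss ≈ 21852 × 4.092/100 ≈ 894.
Year 1986: gap = -2.2 × (6.09 - 4.37) = -3.784%, loss ≈ 21852 × 3.784/100 ≈ 827.
Year 1987: gap = -2.2 × (8.09 - 4.37) = -8.184%, loss ≈ 21852 × 8.184/100 ≈ 1788.
Year 1988: gap = -2.2 × (7.07 - 4.37) = -5.94%, loss ≈ 21852 × 5.94/100 ≈ 1298.
Total lost output = 1221 + 894 + 827 + 1788 + 1298 = 6028 billion.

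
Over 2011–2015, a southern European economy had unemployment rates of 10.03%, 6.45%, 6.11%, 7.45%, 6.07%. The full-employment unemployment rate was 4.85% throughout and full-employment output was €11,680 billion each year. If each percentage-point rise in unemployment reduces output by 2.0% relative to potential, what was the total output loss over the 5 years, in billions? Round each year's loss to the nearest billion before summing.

Year 2011: gap = -2.0 × (10.03 - 4.85) = -10.36%, loss ≈ 11680 × 10.36/100 ≈ 1210.
Year 2012: gap = -2.0 × (6.45 - 4.85) = -3.2%, loss ≈ 11680 × 3.2/100 ≈ 374.
Year 2013: gap = -2.0 × (6.11 - 4.85) = -2.52%, loss ≈ 11680 × 2.52/100 ≈ 294.
Year 2014: gap = -2.0 × (7.45 - 4.85) = -5.2%, loss ≈ 11680 × 5.2/100 ≈ 607.
Year 2015: gap = -2.0 × (6.07 - 4.85) = -2.44%, loss ≈ 11680 × 2.44/100 ≈ 285.
Total lost output = 1210 + 374 + 294 + 607 + 285 = 2770 billion.

€2,770 billion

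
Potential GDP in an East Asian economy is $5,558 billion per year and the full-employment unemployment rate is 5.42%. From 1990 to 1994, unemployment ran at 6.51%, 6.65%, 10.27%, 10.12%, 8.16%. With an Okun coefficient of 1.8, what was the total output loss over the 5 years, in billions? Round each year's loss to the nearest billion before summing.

Year 1990: gap = -1.8 × (6.51 - 5.42) = -1.962%, loss ≈ 5558 × 1.962/100 ≈ 109.
Year 1991: gap = -1.8 × (6.65 - 5.42) = -2.214%, loss ≈ 5558 × 2.214/100 ≈ 123.
Year 1992: gap = -1.8 × (10.27 - 5.42) = -8.73%, loss ≈ 5558 × 8.73/100 ≈ 485.
Year 1993: gap = -1.8 × (10.12 - 5.42) = -8.46%, loss ≈ 5558 × 8.46/100 ≈ 470.
Year 1994: gap = -1.8 × (8.16 - 5.42) = -4.932%, loss ≈ 5558 × 4.932/100 ≈ 274.
Total lost output = 109 + 123 + 485 + 470 + 274 = 1461 billion.

$1,461 billion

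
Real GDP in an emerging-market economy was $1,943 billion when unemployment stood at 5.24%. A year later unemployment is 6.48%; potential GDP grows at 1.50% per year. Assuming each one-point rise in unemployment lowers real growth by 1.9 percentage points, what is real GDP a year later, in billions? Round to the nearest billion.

Δu = 6.48 - 5.24 = 1.24 points.
Okun's law (growth form): g_Y = g_Y* - β × Δu = 1.50 - 1.9 × (1.24) = 1.5 - 2.356 = -0.856%.
Real GDP in the next year = 1943 × (1 - 0.856/100) = 1943 × 0.99144 ≈ 1926 billion.

$1,926 billion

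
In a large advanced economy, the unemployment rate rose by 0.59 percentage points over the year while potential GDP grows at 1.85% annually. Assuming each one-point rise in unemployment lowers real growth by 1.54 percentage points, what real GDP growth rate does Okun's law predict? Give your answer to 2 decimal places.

0.94%

Growth-rate Okun's law: g_Y = g_Y* - β × Δu.
g_Y = 1.85 - 1.54 × (0.59) = 1.85 - 0.9086 = 0.9414%, i.e. 0.94% to 2 d.p.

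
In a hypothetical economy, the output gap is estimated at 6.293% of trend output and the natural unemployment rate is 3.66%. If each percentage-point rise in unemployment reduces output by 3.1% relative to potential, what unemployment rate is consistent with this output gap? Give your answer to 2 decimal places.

From Okun's law, u - u* = -(output gap)/β = -(6.293)/3.1 = -2.03 points.
So u = 3.66 - 2.03 = 1.63%.

1.63%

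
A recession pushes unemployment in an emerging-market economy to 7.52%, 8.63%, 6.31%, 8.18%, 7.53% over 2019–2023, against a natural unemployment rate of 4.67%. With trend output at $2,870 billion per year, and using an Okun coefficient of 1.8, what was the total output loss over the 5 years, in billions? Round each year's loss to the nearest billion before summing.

$766 billion

Year 2019: gap = -1.8 × (7.52 - 4.67) = -5.13%, loss ≈ 2870 × 5.13/100 ≈ 147.
Year 2020: gap = -1.8 × (8.63 - 4.67) = -7.128%, loss ≈ 2870 × 7.128/100 ≈ 205.
Year 2021: gap = -1.8 × (6.31 - 4.67) = -2.952%, loss ≈ 2870 × 2.952/100 ≈ 85.
Year 2022: gap = -1.8 × (8.18 - 4.67) = -6.318%, loss ≈ 2870 × 6.318/100 ≈ 181.
Year 2023: gap = -1.8 × (7.53 - 4.67) = -5.148%, loss ≈ 2870 × 5.148/100 ≈ 148.
Total lost output = 147 + 205 + 85 + 181 + 148 = 766 billion.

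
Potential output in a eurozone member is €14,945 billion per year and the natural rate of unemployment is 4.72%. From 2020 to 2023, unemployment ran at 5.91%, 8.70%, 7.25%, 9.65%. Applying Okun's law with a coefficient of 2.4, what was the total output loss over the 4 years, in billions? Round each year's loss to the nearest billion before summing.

€4,530 billion

Year 2020: gap = -2.4 × (5.91 - 4.72) = -2.856%, loss ≈ 14945 × 2.856/100 ≈ 427.
Year 2021: gap = -2.4 × (8.7 - 4.72) = -9.552%, loss ≈ 14945 × 9.552/100 ≈ 1428.
Year 2022: gap = -2.4 × (7.25 - 4.72) = -6.072%, loss ≈ 14945 × 6.072/100 ≈ 907.
Year 2023: gap = -2.4 × (9.65 - 4.72) = -11.832%, loss ≈ 14945 × 11.832/100 ≈ 1768.
Total lost output = 427 + 1428 + 907 + 1768 = 4530 billion.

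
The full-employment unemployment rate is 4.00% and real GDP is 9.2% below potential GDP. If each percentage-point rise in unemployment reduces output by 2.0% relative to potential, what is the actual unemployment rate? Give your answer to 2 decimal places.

From Okun's law, u - u* = -(output gap)/β = -(-9.2)/2.0 = 4.6 points.
So u = 4 + 4.6 = 8.60%.

8.60%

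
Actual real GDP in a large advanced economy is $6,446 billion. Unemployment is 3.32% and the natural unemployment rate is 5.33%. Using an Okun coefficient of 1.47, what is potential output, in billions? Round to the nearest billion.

$6,261 billion

Unemployment gap = 3.32 - 5.33 = -2.01 points, so output gap = -1.47 × (-2.01) = 2.9547%.
Since Y = Y* × (1 + gap/100), Y* = 6446/1.029547 ≈ 6261 billion.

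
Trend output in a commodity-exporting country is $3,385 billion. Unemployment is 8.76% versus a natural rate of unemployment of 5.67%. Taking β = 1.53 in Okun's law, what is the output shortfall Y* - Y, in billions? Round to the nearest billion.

Output gap = -1.53 × (8.76 - 5.67) = -1.53 × 3.09 = -4.7277%.
Actual GDP ≈ 3385 × 0.952723 ≈ 3225 billion, so the shortfall is 3385 - 3225 = 160 billion.

$160 billion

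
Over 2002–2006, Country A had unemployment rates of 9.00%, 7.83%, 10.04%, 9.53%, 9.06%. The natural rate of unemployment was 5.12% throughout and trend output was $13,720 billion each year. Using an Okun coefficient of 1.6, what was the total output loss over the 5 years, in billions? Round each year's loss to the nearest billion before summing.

Year 2002: gap = -1.6 × (9 - 5.12) = -6.208%, loss ≈ 13720 × 6.208/100 ≈ 852.
Year 2003: gap = -1.6 × (7.83 - 5.12) = -4.336%, loss ≈ 13720 × 4.336/100 ≈ 595.
Year 2004: gap = -1.6 × (10.04 - 5.12) = -7.872%, loss ≈ 13720 × 7.872/100 ≈ 1080.
Year 2005: gap = -1.6 × (9.53 - 5.12) = -7.056%, loss ≈ 13720 × 7.056/100 ≈ 968.
Year 2006: gap = -1.6 × (9.06 - 5.12) = -6.304%, loss ≈ 13720 × 6.304/100 ≈ 865.
Total lost output = 852 + 595 + 1080 + 968 + 865 = 4360 billion.

$4,360 billion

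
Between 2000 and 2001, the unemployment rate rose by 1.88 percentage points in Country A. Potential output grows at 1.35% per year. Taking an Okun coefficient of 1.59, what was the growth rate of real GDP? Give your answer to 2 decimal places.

Growth-rate Okun's law: g_Y = g_Y* - β × Δu.
g_Y = 1.35 - 1.59 × (1.88) = 1.35 - 2.9892 = -1.6392%, i.e. -1.64% to 2 d.p.

-1.64%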